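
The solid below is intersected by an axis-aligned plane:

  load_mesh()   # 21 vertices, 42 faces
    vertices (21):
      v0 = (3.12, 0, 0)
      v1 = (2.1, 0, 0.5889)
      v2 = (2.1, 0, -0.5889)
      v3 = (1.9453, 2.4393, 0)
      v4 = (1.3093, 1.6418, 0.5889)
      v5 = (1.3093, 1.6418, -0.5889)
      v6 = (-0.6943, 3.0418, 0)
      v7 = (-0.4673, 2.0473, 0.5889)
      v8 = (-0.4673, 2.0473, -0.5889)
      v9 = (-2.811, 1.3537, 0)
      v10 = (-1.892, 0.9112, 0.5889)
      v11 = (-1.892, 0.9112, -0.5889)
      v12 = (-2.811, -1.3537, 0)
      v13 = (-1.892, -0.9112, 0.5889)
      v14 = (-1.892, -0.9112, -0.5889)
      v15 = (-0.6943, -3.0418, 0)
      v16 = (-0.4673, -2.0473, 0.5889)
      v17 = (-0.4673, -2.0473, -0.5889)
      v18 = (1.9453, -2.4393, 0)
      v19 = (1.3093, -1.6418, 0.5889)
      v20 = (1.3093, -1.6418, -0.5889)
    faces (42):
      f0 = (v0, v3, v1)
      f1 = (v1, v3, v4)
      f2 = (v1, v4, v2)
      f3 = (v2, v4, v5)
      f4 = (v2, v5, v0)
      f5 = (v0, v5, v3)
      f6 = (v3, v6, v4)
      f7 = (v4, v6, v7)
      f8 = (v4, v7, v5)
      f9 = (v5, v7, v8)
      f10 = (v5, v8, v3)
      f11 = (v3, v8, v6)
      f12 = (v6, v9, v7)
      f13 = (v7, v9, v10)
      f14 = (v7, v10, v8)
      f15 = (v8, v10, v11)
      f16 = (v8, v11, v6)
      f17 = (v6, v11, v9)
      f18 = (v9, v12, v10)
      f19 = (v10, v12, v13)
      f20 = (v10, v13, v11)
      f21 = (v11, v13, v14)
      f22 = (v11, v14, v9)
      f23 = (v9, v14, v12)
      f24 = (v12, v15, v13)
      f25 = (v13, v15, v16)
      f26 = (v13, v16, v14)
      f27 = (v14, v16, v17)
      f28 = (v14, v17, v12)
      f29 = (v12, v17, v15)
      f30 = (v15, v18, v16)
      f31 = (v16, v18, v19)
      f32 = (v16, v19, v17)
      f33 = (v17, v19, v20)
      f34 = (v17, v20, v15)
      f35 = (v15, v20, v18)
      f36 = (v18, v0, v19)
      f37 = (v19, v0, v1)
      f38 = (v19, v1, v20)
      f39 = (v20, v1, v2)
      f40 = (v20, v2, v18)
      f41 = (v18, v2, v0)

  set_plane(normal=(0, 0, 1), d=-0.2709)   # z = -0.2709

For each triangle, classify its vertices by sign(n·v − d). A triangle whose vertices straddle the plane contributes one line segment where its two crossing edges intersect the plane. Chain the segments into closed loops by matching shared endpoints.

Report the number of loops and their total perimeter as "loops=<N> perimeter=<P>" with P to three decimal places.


loops=2 perimeter=28.858

Straddling triangles (28 of 42):
  (v1,v4,v2) [++-] → (1.88652, 0.443278, -0.2709)–(2.1, 0, -0.2709)  len=0.4920
  (v2,v4,v5) [-+-] → (1.88652, 0.443278, -0.2709)–(1.3093, 1.6418, -0.2709)  len=1.3303
  (v2,v5,v0) [--+] → (2.28706, 0.755245, -0.2709)–(2.65079, 0, -0.2709)  len=0.8383
  (v0,v5,v3) [+-+] → (2.28706, 0.755245, -0.2709)–(1.65273, 2.07244, -0.2709)  len=1.4620
  (v4,v7,v5) [++-] → (0.829627, 1.75128, -0.2709)–(1.3093, 1.6418, -0.2709)  len=0.4920
  (v5,v7,v8) [-+-] → (0.829627, 1.75128, -0.2709)–(-0.4673, 2.0473, -0.2709)  len=1.3303
  (v5,v8,v3) [--+] → (0.835479, 2.25898, -0.2709)–(1.65273, 2.07244, -0.2709)  len=0.8383
  (v3,v8,v6) [+-+] → (0.835479, 2.25898, -0.2709)–(-0.589878, 2.58432, -0.2709)  len=1.4620
  (v7,v10,v8) [++-] → (-0.851962, 1.74056, -0.2709)–(-0.4673, 2.0473, -0.2709)  len=0.4920
  (v8,v10,v11) [-+-] → (-0.851962, 1.74056, -0.2709)–(-1.892, 0.9112, -0.2709)  len=1.3302
  (v8,v11,v6) [--+] → (-1.24525, 2.0617, -0.2709)–(-0.589878, 2.58432, -0.2709)  len=0.8382
  (v6,v11,v9) [+-+] → (-1.24525, 2.0617, -0.2709)–(-2.38825, 1.15015, -0.2709)  len=1.4620
  (v10,v13,v11) [++-] → (-1.892, 0.419161, -0.2709)–(-1.892, 0.9112, -0.2709)  len=0.4920
  (v11,v13,v14) [-+-] → (-1.892, 0.419161, -0.2709)–(-1.892, -0.9112, -0.2709)  len=1.3304
  (v11,v14,v9) [--+] → (-2.38825, 0.311823, -0.2709)–(-2.38825, 1.15015, -0.2709)  len=0.8383
  (v9,v14,v12) [+-+] → (-2.38825, 0.311823, -0.2709)–(-2.38825, -1.15015, -0.2709)  len=1.4620
  (v13,v16,v14) [++-] → (-1.50734, -1.21794, -0.2709)–(-1.892, -0.9112, -0.2709)  len=0.4920
  (v14,v16,v17) [-+-] → (-1.50734, -1.21794, -0.2709)–(-0.4673, -2.0473, -0.2709)  len=1.3302
  (v14,v17,v12) [--+] → (-1.73287, -1.67276, -0.2709)–(-2.38825, -1.15015, -0.2709)  len=0.8382
  (v12,v17,v15) [+-+] → (-1.73287, -1.67276, -0.2709)–(-0.589878, -2.58432, -0.2709)  len=1.4620
  (v16,v19,v17) [++-] → (0.0123729, -1.93782, -0.2709)–(-0.4673, -2.0473, -0.2709)  len=0.4920
  (v17,v19,v20) [-+-] → (0.0123729, -1.93782, -0.2709)–(1.3093, -1.6418, -0.2709)  len=1.3303
  (v17,v20,v15) [--+] → (0.227376, -2.39779, -0.2709)–(-0.589878, -2.58432, -0.2709)  len=0.8383
  (v15,v20,v18) [+-+] → (0.227376, -2.39779, -0.2709)–(1.65273, -2.07244, -0.2709)  len=1.4620
  (v19,v1,v20) [++-] → (1.52278, -1.19852, -0.2709)–(1.3093, -1.6418, -0.2709)  len=0.4920
  (v20,v1,v2) [-+-] → (1.52278, -1.19852, -0.2709)–(2.1, 0, -0.2709)  len=1.3303
  (v20,v2,v18) [--+] → (2.01646, -1.3172, -0.2709)–(1.65273, -2.07244, -0.2709)  len=0.8383
  (v18,v2,v0) [+-+] → (2.01646, -1.3172, -0.2709)–(2.65079, 0, -0.2709)  len=1.4620

Chained into 2 loop(s):
  loop 1: 14 segments, perimeter = 12.7560
  loop 2: 14 segments, perimeter = 16.1018
Total perimeter = 28.858


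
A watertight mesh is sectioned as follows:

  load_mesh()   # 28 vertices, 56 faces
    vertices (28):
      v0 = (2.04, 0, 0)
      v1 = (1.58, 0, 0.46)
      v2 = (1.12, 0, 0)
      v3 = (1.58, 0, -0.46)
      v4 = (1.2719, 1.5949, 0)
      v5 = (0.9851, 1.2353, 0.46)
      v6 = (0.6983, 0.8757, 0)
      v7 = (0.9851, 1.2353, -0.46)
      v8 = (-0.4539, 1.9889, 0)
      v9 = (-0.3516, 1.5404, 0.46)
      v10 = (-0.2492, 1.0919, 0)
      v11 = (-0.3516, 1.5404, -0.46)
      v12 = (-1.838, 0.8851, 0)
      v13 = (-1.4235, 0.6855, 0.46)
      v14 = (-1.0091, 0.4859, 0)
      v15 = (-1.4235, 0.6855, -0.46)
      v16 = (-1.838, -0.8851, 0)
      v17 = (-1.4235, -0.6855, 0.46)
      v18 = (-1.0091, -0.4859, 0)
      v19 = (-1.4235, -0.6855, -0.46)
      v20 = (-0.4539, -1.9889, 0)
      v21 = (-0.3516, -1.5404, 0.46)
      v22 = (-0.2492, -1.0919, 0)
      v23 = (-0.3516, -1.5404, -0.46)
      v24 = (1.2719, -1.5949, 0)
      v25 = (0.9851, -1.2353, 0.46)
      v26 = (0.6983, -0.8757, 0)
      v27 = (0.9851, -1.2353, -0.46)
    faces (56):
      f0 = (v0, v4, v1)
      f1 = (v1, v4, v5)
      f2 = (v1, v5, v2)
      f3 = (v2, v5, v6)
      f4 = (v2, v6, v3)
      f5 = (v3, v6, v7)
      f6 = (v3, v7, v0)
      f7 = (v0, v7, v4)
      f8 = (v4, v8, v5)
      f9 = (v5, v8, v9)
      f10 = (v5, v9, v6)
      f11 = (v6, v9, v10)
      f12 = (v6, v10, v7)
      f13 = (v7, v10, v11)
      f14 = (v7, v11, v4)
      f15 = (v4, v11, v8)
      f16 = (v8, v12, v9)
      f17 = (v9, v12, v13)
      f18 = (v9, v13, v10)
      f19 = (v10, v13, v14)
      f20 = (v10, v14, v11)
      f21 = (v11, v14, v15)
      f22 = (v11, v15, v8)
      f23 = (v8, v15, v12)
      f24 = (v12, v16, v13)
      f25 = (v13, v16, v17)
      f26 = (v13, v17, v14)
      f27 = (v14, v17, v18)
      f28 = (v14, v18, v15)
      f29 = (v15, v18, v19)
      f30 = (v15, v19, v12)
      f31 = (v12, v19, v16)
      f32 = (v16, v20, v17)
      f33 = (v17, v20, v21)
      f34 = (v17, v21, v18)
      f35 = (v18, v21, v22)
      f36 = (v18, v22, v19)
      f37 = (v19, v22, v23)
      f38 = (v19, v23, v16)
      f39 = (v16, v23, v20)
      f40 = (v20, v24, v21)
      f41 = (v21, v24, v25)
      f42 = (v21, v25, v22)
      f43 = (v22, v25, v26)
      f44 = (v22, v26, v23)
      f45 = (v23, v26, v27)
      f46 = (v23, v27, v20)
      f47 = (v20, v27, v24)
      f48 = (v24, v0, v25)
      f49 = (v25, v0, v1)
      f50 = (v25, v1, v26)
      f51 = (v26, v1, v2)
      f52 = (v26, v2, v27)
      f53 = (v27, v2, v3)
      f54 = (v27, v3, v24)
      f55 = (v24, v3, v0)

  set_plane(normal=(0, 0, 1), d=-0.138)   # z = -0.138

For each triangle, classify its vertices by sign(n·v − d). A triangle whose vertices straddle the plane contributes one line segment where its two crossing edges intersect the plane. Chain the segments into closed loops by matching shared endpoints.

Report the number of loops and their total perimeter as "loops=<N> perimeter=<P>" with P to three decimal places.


loops=2 perimeter=19.195

Straddling triangles (28 of 56):
  (v2,v6,v3) [++-] → (0.96281, 0.61299, -0.138)–(1.258, 0, -0.138)  len=0.6804
  (v3,v6,v7) [-+-] → (0.96281, 0.61299, -0.138)–(0.78434, 0.98358, -0.138)  len=0.4113
  (v3,v7,v0) [--+] → (1.72353, 0.37059, -0.138)–(1.902, 0, -0.138)  len=0.4113
  (v0,v7,v4) [+-+] → (1.72353, 0.37059, -0.138)–(1.18586, 1.48702, -0.138)  len=1.2392
  (v6,v10,v7) [++-] → (0.12109, 1.13492, -0.138)–(0.78434, 0.98358, -0.138)  len=0.6803
  (v7,v10,v11) [-+-] → (0.12109, 1.13492, -0.138)–(-0.27992, 1.22645, -0.138)  len=0.4113
  (v7,v11,v4) [--+] → (0.78485, 1.57855, -0.138)–(1.18586, 1.48702, -0.138)  len=0.4113
  (v4,v11,v8) [+-+] → (0.78485, 1.57855, -0.138)–(-0.42321, 1.85435, -0.138)  len=1.2391
  (v10,v14,v11) [++-] → (-0.81185, 0.80225, -0.138)–(-0.27992, 1.22645, -0.138)  len=0.6804
  (v11,v14,v15) [-+-] → (-0.81185, 0.80225, -0.138)–(-1.13342, 0.54578, -0.138)  len=0.4113
  (v11,v15,v8) [--+] → (-0.74478, 1.59788, -0.138)–(-0.42321, 1.85435, -0.138)  len=0.4113
  (v8,v15,v12) [+-+] → (-0.74478, 1.59788, -0.138)–(-1.71365, 0.82522, -0.138)  len=1.2392
  (v14,v18,v15) [++-] → (-1.13342, -0.13448, -0.138)–(-1.13342, 0.54578, -0.138)  len=0.6803
  (v15,v18,v19) [-+-] → (-1.13342, -0.13448, -0.138)–(-1.13342, -0.54578, -0.138)  len=0.4113
  (v15,v19,v12) [--+] → (-1.71365, 0.41392, -0.138)–(-1.71365, 0.82522, -0.138)  len=0.4113
  (v12,v19,v16) [+-+] → (-1.71365, 0.41392, -0.138)–(-1.71365, -0.82522, -0.138)  len=1.2391
  (v18,v22,v19) [++-] → (-0.60149, -0.96998, -0.138)–(-1.13342, -0.54578, -0.138)  len=0.6804
  (v19,v22,v23) [-+-] → (-0.60149, -0.96998, -0.138)–(-0.27992, -1.22645, -0.138)  len=0.4113
  (v19,v23,v16) [--+] → (-1.39208, -1.08169, -0.138)–(-1.71365, -0.82522, -0.138)  len=0.4113
  (v16,v23,v20) [+-+] → (-1.39208, -1.08169, -0.138)–(-0.42321, -1.85435, -0.138)  len=1.2392
  (v22,v26,v23) [++-] → (0.38333, -1.07511, -0.138)–(-0.27992, -1.22645, -0.138)  len=0.6803
  (v23,v26,v27) [-+-] → (0.38333, -1.07511, -0.138)–(0.78434, -0.98358, -0.138)  len=0.4113
  (v23,v27,v20) [--+] → (-0.0222, -1.76282, -0.138)–(-0.42321, -1.85435, -0.138)  len=0.4113
  (v20,v27,v24) [+-+] → (-0.0222, -1.76282, -0.138)–(1.18586, -1.48702, -0.138)  len=1.2391
  (v26,v2,v27) [++-] → (1.07953, -0.37059, -0.138)–(0.78434, -0.98358, -0.138)  len=0.6804
  (v27,v2,v3) [-+-] → (1.07953, -0.37059, -0.138)–(1.258, 0, -0.138)  len=0.4113
  (v27,v3,v24) [--+] → (1.36433, -1.11643, -0.138)–(1.18586, -1.48702, -0.138)  len=0.4113
  (v24,v3,v0) [+-+] → (1.36433, -1.11643, -0.138)–(1.902, 0, -0.138)  len=1.2392

Chained into 2 loop(s):
  loop 1: 14 segments, perimeter = 7.6415
  loop 2: 14 segments, perimeter = 11.5534
Total perimeter = 19.195


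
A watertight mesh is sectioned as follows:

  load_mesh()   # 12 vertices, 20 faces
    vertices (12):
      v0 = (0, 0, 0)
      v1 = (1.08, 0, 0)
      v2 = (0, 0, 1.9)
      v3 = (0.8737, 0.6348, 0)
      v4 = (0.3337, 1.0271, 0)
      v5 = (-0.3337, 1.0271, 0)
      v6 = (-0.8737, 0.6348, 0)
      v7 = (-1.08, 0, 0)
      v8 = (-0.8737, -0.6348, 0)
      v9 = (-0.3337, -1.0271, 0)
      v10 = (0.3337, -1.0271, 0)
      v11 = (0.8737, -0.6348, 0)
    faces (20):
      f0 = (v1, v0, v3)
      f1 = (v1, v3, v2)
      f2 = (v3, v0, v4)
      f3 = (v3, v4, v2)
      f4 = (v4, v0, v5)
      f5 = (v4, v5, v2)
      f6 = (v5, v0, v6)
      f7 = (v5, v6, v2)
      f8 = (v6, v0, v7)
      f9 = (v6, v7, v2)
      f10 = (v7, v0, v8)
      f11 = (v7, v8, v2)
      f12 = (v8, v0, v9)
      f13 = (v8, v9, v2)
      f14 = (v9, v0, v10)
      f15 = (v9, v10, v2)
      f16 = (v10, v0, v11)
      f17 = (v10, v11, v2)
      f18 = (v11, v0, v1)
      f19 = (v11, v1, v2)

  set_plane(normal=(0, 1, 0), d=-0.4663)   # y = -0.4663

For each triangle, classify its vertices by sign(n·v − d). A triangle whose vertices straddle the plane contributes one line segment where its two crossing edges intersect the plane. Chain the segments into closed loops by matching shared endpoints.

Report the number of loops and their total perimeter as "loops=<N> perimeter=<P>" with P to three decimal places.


loops=1 perimeter=4.769

Straddling triangles (10 of 20):
  (v7,v0,v8) [++-] → (-0.641787, -0.4663, 0)–(-0.92846, -0.4663, 0)  len=0.2867
  (v7,v8,v2) [+-+] → (-0.92846, -0.4663, 0)–(-0.641787, -0.4663, 0.504332)  len=0.5801
  (v8,v0,v9) [-+-] → (-0.641787, -0.4663, 0)–(-0.151499, -0.4663, 0)  len=0.4903
  (v8,v9,v2) [--+] → (-0.151499, -0.4663, 1.03741)–(-0.641787, -0.4663, 0.504332)  len=0.7243
  (v9,v0,v10) [-+-] → (-0.151499, -0.4663, 0)–(0.151499, -0.4663, 0)  len=0.3030
  (v9,v10,v2) [--+] → (0.151499, -0.4663, 1.03741)–(-0.151499, -0.4663, 1.03741)  len=0.3030
  (v10,v0,v11) [-+-] → (0.151499, -0.4663, 0)–(0.641787, -0.4663, 0)  len=0.4903
  (v10,v11,v2) [--+] → (0.641787, -0.4663, 0.504332)–(0.151499, -0.4663, 1.03741)  len=0.7243
  (v11,v0,v1) [-++] → (0.641787, -0.4663, 0)–(0.92846, -0.4663, 0)  len=0.2867
  (v11,v1,v2) [-++] → (0.92846, -0.4663, 0)–(0.641787, -0.4663, 0.504332)  len=0.5801

Chained into 1 loop(s):
  loop 1: 10 segments, perimeter = 4.7687
Total perimeter = 4.769


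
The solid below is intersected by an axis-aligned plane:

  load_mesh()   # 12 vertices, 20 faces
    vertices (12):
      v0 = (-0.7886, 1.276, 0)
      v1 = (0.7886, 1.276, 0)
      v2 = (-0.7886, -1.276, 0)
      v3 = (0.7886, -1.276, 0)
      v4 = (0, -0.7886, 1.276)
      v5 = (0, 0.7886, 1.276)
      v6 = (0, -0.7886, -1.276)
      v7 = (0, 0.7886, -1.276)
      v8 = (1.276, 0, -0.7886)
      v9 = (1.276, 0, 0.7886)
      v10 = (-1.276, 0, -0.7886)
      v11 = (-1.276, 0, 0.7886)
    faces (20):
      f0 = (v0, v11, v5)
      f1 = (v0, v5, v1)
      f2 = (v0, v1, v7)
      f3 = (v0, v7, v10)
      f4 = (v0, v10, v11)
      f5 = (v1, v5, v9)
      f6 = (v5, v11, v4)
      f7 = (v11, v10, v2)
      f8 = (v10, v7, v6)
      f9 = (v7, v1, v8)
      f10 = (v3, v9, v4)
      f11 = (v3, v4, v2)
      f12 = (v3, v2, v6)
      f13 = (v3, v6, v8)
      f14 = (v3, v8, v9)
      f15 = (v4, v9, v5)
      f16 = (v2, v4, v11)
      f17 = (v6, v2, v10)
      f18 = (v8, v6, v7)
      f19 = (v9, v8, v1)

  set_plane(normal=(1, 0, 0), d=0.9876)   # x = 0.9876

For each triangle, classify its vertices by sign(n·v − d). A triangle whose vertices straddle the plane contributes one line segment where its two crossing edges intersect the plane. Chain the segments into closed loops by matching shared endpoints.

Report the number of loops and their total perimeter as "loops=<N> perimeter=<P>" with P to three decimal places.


loops=1 perimeter=5.264

Straddling triangles (8 of 20):
  (v1,v5,v9) [--+] → (0.9876, 0.178238, 0.898762)–(0.9876, 0.755023, 0.321977)  len=0.8157
  (v7,v1,v8) [--+] → (0.9876, 0.755023, -0.321977)–(0.9876, 0.178238, -0.898762)  len=0.8157
  (v3,v9,v4) [-+-] → (0.9876, -0.755023, 0.321977)–(0.9876, -0.178238, 0.898762)  len=0.8157
  (v3,v6,v8) [--+] → (0.9876, -0.178238, -0.898762)–(0.9876, -0.755023, -0.321977)  len=0.8157
  (v3,v8,v9) [-++] → (0.9876, -0.755023, -0.321977)–(0.9876, -0.755023, 0.321977)  len=0.6440
  (v4,v9,v5) [-+-] → (0.9876, -0.178238, 0.898762)–(0.9876, 0.178238, 0.898762)  len=0.3565
  (v8,v6,v7) [+--] → (0.9876, -0.178238, -0.898762)–(0.9876, 0.178238, -0.898762)  len=0.3565
  (v9,v8,v1) [++-] → (0.9876, 0.755023, -0.321977)–(0.9876, 0.755023, 0.321977)  len=0.6440

Chained into 1 loop(s):
  loop 1: 8 segments, perimeter = 5.2636
Total perimeter = 5.264


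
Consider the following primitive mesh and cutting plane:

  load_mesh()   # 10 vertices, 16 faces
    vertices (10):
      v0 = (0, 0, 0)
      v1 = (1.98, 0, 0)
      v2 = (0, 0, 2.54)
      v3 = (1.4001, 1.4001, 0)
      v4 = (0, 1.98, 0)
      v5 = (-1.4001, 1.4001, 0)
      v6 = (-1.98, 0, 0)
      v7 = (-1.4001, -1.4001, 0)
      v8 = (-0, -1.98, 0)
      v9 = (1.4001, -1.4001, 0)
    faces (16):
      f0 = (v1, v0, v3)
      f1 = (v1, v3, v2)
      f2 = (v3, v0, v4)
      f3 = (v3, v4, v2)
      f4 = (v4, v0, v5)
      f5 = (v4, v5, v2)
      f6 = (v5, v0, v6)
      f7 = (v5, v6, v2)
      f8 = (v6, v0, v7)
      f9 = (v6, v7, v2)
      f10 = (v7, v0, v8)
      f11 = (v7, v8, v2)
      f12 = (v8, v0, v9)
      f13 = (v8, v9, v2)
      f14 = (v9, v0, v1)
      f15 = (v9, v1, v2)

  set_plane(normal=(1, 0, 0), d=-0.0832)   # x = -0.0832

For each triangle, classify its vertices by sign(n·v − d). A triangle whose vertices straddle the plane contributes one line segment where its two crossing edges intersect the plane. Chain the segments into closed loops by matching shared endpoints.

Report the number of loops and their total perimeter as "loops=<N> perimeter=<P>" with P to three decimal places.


loops=1 perimeter=10.138

Straddling triangles (8 of 16):
  (v4,v0,v5) [++-] → (-0.0832, 0.0832, 0)–(-0.0832, 1.94554, 0)  len=1.8623
  (v4,v5,v2) [+-+] → (-0.0832, 1.94554, 0)–(-0.0832, 0.0832, 2.38906)  len=3.0292
  (v5,v0,v6) [-+-] → (-0.0832, 0.0832, 0)–(-0.0832, 0, 0)  len=0.0832
  (v5,v6,v2) [--+] → (-0.0832, 0, 2.43327)–(-0.0832, 0.0832, 2.38906)  len=0.0942
  (v6,v0,v7) [-+-] → (-0.0832, 0, 0)–(-0.0832, -0.0832, 0)  len=0.0832
  (v6,v7,v2) [--+] → (-0.0832, -0.0832, 2.38906)–(-0.0832, 0, 2.43327)  len=0.0942
  (v7,v0,v8) [-++] → (-0.0832, -0.0832, 0)–(-0.0832, -1.94554, 0)  len=1.8623
  (v7,v8,v2) [-++] → (-0.0832, -1.94554, 0)–(-0.0832, -0.0832, 2.38906)  len=3.0292

Chained into 1 loop(s):
  loop 1: 8 segments, perimeter = 10.1379
Total perimeter = 10.138


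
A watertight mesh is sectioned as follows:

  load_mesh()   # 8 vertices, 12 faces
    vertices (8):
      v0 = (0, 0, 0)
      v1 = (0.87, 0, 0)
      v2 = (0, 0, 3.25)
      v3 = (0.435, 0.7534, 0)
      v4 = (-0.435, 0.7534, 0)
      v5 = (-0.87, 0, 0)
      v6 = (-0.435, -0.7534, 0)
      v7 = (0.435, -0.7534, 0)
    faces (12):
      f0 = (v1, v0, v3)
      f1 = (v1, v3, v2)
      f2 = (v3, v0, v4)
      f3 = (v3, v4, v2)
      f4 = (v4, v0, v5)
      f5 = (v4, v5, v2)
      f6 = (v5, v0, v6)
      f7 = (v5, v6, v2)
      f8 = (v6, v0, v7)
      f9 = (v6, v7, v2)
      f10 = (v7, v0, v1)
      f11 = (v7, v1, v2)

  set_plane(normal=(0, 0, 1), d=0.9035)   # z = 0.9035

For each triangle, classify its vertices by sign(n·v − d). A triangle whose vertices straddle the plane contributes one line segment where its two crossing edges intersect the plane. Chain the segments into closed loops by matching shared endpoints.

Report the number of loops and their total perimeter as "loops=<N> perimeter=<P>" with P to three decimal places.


loops=1 perimeter=3.769

Straddling triangles (6 of 12):
  (v1,v3,v2) [--+] → (0.31407, 0.543955, 0.9035)–(0.62814, 0, 0.9035)  len=0.6281
  (v3,v4,v2) [--+] → (-0.31407, 0.543955, 0.9035)–(0.31407, 0.543955, 0.9035)  len=0.6281
  (v4,v5,v2) [--+] → (-0.62814, 0, 0.9035)–(-0.31407, 0.543955, 0.9035)  len=0.6281
  (v5,v6,v2) [--+] → (-0.31407, -0.543955, 0.9035)–(-0.62814, 0, 0.9035)  len=0.6281
  (v6,v7,v2) [--+] → (0.31407, -0.543955, 0.9035)–(-0.31407, -0.543955, 0.9035)  len=0.6281
  (v7,v1,v2) [--+] → (0.62814, 0, 0.9035)–(0.31407, -0.543955, 0.9035)  len=0.6281

Chained into 1 loop(s):
  loop 1: 6 segments, perimeter = 3.7687
Total perimeter = 3.769


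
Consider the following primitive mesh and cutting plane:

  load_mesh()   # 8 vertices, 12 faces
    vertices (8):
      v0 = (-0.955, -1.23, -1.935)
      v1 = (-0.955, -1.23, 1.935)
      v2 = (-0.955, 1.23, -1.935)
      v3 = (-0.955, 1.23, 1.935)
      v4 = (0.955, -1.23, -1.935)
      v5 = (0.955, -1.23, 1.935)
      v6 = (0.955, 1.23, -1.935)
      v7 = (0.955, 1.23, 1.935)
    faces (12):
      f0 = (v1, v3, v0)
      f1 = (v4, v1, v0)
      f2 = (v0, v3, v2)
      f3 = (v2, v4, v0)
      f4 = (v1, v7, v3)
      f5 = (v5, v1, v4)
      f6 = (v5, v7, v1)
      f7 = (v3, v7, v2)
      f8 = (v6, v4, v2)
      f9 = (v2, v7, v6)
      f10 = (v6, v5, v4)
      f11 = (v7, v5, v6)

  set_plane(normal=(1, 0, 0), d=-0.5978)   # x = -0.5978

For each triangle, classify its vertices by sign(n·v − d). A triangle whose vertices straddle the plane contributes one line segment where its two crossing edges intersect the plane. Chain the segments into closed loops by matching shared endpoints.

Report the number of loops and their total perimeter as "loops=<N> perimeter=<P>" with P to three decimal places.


loops=1 perimeter=12.660

Straddling triangles (8 of 12):
  (v4,v1,v0) [+--] → (-0.5978, -1.23, 1.21125)–(-0.5978, -1.23, -1.935)  len=3.1462
  (v2,v4,v0) [-+-] → (-0.5978, 0.769941, -1.935)–(-0.5978, -1.23, -1.935)  len=1.9999
  (v1,v7,v3) [-+-] → (-0.5978, -0.769941, 1.935)–(-0.5978, 1.23, 1.935)  len=1.9999
  (v5,v1,v4) [+-+] → (-0.5978, -1.23, 1.935)–(-0.5978, -1.23, 1.21125)  len=0.7238
  (v5,v7,v1) [++-] → (-0.5978, -0.769941, 1.935)–(-0.5978, -1.23, 1.935)  len=0.4601
  (v3,v7,v2) [-+-] → (-0.5978, 1.23, 1.935)–(-0.5978, 1.23, -1.21125)  len=3.1462
  (v6,v4,v2) [++-] → (-0.5978, 0.769941, -1.935)–(-0.5978, 1.23, -1.935)  len=0.4601
  (v2,v7,v6) [-++] → (-0.5978, 1.23, -1.21125)–(-0.5978, 1.23, -1.935)  len=0.7238

Chained into 1 loop(s):
  loop 1: 8 segments, perimeter = 12.6600
Total perimeter = 12.660


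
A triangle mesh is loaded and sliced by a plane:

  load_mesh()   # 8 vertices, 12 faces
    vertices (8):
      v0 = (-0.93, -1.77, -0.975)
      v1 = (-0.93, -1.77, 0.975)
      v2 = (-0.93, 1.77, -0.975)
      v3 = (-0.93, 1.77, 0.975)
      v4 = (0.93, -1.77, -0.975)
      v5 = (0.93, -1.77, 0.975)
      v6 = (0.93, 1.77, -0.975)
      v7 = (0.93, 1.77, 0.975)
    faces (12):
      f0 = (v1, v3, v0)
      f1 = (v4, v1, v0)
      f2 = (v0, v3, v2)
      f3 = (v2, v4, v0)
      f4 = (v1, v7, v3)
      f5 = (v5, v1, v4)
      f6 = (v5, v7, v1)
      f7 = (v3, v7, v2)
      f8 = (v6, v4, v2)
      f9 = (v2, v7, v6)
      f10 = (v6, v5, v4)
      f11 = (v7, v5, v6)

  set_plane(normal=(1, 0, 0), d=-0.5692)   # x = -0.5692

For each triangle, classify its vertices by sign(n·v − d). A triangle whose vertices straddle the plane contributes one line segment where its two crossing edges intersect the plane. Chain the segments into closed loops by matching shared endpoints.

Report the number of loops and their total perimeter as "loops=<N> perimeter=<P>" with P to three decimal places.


Straddling triangles (8 of 12):
  (v4,v1,v0) [+--] → (-0.5692, -1.77, 0.596742)–(-0.5692, -1.77, -0.975)  len=1.5717
  (v2,v4,v0) [-+-] → (-0.5692, 1.08332, -0.975)–(-0.5692, -1.77, -0.975)  len=2.8533
  (v1,v7,v3) [-+-] → (-0.5692, -1.08332, 0.975)–(-0.5692, 1.77, 0.975)  len=2.8533
  (v5,v1,v4) [+-+] → (-0.5692, -1.77, 0.975)–(-0.5692, -1.77, 0.596742)  len=0.3783
  (v5,v7,v1) [++-] → (-0.5692, -1.08332, 0.975)–(-0.5692, -1.77, 0.975)  len=0.6867
  (v3,v7,v2) [-+-] → (-0.5692, 1.77, 0.975)–(-0.5692, 1.77, -0.596742)  len=1.5717
  (v6,v4,v2) [++-] → (-0.5692, 1.08332, -0.975)–(-0.5692, 1.77, -0.975)  len=0.6867
  (v2,v7,v6) [-++] → (-0.5692, 1.77, -0.596742)–(-0.5692, 1.77, -0.975)  len=0.3783

Chained into 1 loop(s):
  loop 1: 8 segments, perimeter = 10.9800
Total perimeter = 10.980

loops=1 perimeter=10.980


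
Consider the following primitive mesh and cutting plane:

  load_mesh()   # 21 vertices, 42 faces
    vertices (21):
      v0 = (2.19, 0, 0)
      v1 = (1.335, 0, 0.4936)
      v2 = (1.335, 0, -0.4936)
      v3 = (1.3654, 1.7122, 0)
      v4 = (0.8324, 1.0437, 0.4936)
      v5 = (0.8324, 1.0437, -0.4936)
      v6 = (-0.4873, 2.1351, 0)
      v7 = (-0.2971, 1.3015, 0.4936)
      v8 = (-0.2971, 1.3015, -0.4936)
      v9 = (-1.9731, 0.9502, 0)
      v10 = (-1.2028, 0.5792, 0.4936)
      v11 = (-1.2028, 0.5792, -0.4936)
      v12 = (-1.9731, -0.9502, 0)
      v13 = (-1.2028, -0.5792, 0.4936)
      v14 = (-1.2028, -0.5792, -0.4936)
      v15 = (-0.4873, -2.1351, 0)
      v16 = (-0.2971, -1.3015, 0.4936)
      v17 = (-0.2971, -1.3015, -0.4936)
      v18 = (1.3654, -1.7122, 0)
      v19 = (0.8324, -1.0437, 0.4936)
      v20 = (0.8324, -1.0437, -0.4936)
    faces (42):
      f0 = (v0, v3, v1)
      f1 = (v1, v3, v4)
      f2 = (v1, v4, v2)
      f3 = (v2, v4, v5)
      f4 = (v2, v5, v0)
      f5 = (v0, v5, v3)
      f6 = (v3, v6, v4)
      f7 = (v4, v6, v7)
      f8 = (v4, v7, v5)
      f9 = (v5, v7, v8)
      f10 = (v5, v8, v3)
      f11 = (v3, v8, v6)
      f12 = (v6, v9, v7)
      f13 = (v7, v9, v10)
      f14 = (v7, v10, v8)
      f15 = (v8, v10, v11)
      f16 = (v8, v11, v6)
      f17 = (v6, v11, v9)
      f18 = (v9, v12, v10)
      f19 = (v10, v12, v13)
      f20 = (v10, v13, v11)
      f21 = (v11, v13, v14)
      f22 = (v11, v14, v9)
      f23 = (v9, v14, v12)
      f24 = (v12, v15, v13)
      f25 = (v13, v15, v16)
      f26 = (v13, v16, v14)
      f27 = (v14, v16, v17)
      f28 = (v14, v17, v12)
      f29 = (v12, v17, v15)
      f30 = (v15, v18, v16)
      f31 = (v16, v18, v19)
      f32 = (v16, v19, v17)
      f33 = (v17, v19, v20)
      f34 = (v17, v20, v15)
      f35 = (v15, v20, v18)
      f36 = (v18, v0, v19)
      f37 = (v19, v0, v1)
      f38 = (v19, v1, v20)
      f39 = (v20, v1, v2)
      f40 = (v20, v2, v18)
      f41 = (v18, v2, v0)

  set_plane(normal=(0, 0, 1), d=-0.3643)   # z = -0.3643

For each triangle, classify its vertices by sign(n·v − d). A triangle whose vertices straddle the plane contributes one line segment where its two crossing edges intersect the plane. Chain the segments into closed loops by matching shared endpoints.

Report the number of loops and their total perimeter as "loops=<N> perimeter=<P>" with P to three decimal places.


loops=2 perimeter=17.579

Straddling triangles (28 of 42):
  (v1,v4,v2) [++-] → (1.26917, 0.1367, -0.3643)–(1.335, 0, -0.3643)  len=0.1517
  (v2,v4,v5) [-+-] → (1.26917, 0.1367, -0.3643)–(0.8324, 1.0437, -0.3643)  len=1.0067
  (v2,v5,v0) [--+] → (1.18803, 0.7703, -0.3643)–(1.55897, 0, -0.3643)  len=0.8550
  (v0,v5,v3) [+-+] → (1.18803, 0.7703, -0.3643)–(0.972021, 1.21882, -0.3643)  len=0.4978
  (v4,v7,v5) [++-] → (0.684462, 1.07747, -0.3643)–(0.8324, 1.0437, -0.3643)  len=0.1517
  (v5,v7,v8) [-+-] → (0.684462, 1.07747, -0.3643)–(-0.2971, 1.3015, -0.3643)  len=1.0068
  (v5,v8,v3) [--+] → (0.138397, 1.40908, -0.3643)–(0.972021, 1.21882, -0.3643)  len=0.8551
  (v3,v8,v6) [+-+] → (0.138397, 1.40908, -0.3643)–(-0.346923, 1.51986, -0.3643)  len=0.4978
  (v7,v10,v8) [++-] → (-0.415725, 1.2069, -0.3643)–(-0.2971, 1.3015, -0.3643)  len=0.1517
  (v8,v10,v11) [-+-] → (-0.415725, 1.2069, -0.3643)–(-1.2028, 0.5792, -0.3643)  len=1.0067
  (v8,v11,v6) [--+] → (-1.01537, 0.986773, -0.3643)–(-0.346923, 1.51986, -0.3643)  len=0.8550
  (v6,v11,v9) [+-+] → (-1.01537, 0.986773, -0.3643)–(-1.40458, 0.676385, -0.3643)  len=0.4978
  (v10,v13,v11) [++-] → (-1.2028, 0.427477, -0.3643)–(-1.2028, 0.5792, -0.3643)  len=0.1517
  (v11,v13,v14) [-+-] → (-1.2028, 0.427477, -0.3643)–(-1.2028, -0.5792, -0.3643)  len=1.0067
  (v11,v14,v9) [--+] → (-1.40458, -0.178569, -0.3643)–(-1.40458, 0.676385, -0.3643)  len=0.8550
  (v9,v14,v12) [+-+] → (-1.40458, -0.178569, -0.3643)–(-1.40458, -0.676385, -0.3643)  len=0.4978
  (v13,v16,v14) [++-] → (-1.08417, -0.673804, -0.3643)–(-1.2028, -0.5792, -0.3643)  len=0.1517
  (v14,v16,v17) [-+-] → (-1.08417, -0.673804, -0.3643)–(-0.2971, -1.3015, -0.3643)  len=1.0067
  (v14,v17,v12) [--+] → (-0.736133, -1.20948, -0.3643)–(-1.40458, -0.676385, -0.3643)  len=0.8550
  (v12,v17,v15) [+-+] → (-0.736133, -1.20948, -0.3643)–(-0.346923, -1.51986, -0.3643)  len=0.4978
  (v16,v19,v17) [++-] → (-0.149162, -1.26773, -0.3643)–(-0.2971, -1.3015, -0.3643)  len=0.1517
  (v17,v19,v20) [-+-] → (-0.149162, -1.26773, -0.3643)–(0.8324, -1.0437, -0.3643)  len=1.0068
  (v17,v20,v15) [--+] → (0.486701, -1.3296, -0.3643)–(-0.346923, -1.51986, -0.3643)  len=0.8551
  (v15,v20,v18) [+-+] → (0.486701, -1.3296, -0.3643)–(0.972021, -1.21882, -0.3643)  len=0.4978
  (v19,v1,v20) [++-] → (0.898229, -0.907, -0.3643)–(0.8324, -1.0437, -0.3643)  len=0.1517
  (v20,v1,v2) [-+-] → (0.898229, -0.907, -0.3643)–(1.335, 0, -0.3643)  len=1.0067
  (v20,v2,v18) [--+] → (1.34296, -0.448516, -0.3643)–(0.972021, -1.21882, -0.3643)  len=0.8550
  (v18,v2,v0) [+-+] → (1.34296, -0.448516, -0.3643)–(1.55897, 0, -0.3643)  len=0.4978

Chained into 2 loop(s):
  loop 1: 14 segments, perimeter = 8.1092
  loop 2: 14 segments, perimeter = 9.4697
Total perimeter = 17.579


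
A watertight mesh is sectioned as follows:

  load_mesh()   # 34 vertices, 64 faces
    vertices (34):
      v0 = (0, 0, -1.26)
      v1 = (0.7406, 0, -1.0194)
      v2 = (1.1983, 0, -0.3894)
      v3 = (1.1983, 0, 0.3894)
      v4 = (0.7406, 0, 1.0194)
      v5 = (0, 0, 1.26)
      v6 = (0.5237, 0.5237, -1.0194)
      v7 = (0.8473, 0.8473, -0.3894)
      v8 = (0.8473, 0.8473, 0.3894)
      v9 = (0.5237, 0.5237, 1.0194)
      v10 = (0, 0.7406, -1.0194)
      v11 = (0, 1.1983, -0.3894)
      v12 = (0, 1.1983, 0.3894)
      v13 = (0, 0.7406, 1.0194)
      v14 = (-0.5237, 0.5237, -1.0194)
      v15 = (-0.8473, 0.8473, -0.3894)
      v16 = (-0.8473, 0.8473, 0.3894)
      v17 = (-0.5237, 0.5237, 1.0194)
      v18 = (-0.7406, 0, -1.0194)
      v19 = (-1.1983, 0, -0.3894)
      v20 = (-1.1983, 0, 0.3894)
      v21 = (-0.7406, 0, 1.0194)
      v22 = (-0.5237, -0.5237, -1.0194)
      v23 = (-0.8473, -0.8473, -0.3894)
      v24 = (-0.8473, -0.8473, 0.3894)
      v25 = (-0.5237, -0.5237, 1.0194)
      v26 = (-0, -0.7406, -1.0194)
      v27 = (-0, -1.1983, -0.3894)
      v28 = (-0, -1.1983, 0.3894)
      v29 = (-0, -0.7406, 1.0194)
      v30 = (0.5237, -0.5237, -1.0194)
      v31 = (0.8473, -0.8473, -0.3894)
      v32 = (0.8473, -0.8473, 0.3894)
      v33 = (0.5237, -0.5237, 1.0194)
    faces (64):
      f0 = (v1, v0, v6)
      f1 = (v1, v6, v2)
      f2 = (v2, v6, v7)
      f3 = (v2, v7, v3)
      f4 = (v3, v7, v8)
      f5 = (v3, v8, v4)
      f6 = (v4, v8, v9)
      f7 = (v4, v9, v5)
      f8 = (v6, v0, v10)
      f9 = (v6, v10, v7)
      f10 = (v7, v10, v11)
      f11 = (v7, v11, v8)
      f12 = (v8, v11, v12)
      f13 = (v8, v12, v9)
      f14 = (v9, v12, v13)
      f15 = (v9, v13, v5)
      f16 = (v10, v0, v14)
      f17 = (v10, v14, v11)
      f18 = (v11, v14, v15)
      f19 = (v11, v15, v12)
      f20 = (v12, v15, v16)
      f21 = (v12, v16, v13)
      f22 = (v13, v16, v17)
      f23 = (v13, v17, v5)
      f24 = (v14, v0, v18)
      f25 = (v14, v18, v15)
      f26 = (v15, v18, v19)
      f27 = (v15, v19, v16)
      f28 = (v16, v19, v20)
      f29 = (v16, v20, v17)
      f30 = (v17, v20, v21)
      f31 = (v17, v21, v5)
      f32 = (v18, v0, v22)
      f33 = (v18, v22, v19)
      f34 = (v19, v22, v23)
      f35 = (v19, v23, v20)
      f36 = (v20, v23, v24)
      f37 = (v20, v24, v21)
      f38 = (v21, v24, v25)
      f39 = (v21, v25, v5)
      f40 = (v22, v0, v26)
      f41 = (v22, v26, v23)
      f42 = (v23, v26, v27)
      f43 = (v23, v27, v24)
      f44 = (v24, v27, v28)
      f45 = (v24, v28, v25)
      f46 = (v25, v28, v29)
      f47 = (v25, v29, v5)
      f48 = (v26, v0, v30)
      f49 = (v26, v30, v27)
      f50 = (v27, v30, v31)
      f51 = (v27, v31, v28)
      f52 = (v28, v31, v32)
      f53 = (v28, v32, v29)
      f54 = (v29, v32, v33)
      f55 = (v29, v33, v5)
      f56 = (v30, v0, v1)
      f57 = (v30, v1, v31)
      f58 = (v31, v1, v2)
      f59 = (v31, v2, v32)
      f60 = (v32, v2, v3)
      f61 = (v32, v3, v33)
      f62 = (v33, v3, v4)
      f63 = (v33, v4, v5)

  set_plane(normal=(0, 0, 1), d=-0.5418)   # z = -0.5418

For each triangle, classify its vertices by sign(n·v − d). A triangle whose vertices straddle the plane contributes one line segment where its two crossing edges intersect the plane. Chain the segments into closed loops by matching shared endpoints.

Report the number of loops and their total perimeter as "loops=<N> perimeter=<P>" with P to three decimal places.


Straddling triangles (16 of 64):
  (v1,v6,v2) [--+] → (1.03511, 0.126686, -0.5418)–(1.08758, 0, -0.5418)  len=0.1371
  (v2,v6,v7) [+-+] → (1.03511, 0.126686, -0.5418)–(0.76902, 0.76902, -0.5418)  len=0.6953
  (v6,v10,v7) [--+] → (0.642334, 0.821489, -0.5418)–(0.76902, 0.76902, -0.5418)  len=0.1371
  (v7,v10,v11) [+-+] → (0.642334, 0.821489, -0.5418)–(0, 1.08758, -0.5418)  len=0.6953
  (v10,v14,v11) [--+] → (-0.126686, 1.03511, -0.5418)–(0, 1.08758, -0.5418)  len=0.1371
  (v11,v14,v15) [+-+] → (-0.126686, 1.03511, -0.5418)–(-0.76902, 0.76902, -0.5418)  len=0.6953
  (v14,v18,v15) [--+] → (-0.821489, 0.642334, -0.5418)–(-0.76902, 0.76902, -0.5418)  len=0.1371
  (v15,v18,v19) [+-+] → (-0.821489, 0.642334, -0.5418)–(-1.08758, 0, -0.5418)  len=0.6953
  (v18,v22,v19) [--+] → (-1.03511, -0.126686, -0.5418)–(-1.08758, 0, -0.5418)  len=0.1371
  (v19,v22,v23) [+-+] → (-1.03511, -0.126686, -0.5418)–(-0.76902, -0.76902, -0.5418)  len=0.6953
  (v22,v26,v23) [--+] → (-0.642334, -0.821489, -0.5418)–(-0.76902, -0.76902, -0.5418)  len=0.1371
  (v23,v26,v27) [+-+] → (-0.642334, -0.821489, -0.5418)–(0, -1.08758, -0.5418)  len=0.6953
  (v26,v30,v27) [--+] → (0.126686, -1.03511, -0.5418)–(0, -1.08758, -0.5418)  len=0.1371
  (v27,v30,v31) [+-+] → (0.126686, -1.03511, -0.5418)–(0.76902, -0.76902, -0.5418)  len=0.6953
  (v30,v1,v31) [--+] → (0.821489, -0.642334, -0.5418)–(0.76902, -0.76902, -0.5418)  len=0.1371
  (v31,v1,v2) [+-+] → (0.821489, -0.642334, -0.5418)–(1.08758, 0, -0.5418)  len=0.6953

Chained into 1 loop(s):
  loop 1: 16 segments, perimeter = 6.6591
Total perimeter = 6.659

loops=1 perimeter=6.659


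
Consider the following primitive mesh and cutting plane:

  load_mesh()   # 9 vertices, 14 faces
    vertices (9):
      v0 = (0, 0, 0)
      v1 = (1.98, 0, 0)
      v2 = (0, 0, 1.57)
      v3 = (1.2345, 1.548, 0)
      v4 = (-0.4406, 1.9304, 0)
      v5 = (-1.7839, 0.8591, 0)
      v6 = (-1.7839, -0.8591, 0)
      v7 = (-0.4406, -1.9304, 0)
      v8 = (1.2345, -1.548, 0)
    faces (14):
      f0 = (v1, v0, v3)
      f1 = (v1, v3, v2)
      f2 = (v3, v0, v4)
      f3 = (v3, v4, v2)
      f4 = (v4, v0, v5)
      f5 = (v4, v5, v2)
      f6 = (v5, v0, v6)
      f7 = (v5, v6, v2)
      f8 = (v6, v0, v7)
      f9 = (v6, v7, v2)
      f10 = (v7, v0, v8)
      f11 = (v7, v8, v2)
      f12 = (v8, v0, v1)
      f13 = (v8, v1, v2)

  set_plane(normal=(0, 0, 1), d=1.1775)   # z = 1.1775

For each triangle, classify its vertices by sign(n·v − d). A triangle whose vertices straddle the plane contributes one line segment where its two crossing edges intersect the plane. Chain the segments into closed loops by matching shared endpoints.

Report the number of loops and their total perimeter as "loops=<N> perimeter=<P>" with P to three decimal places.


Straddling triangles (7 of 14):
  (v1,v3,v2) [--+] → (0.308625, 0.387, 1.1775)–(0.495, 0, 1.1775)  len=0.4295
  (v3,v4,v2) [--+] → (-0.11015, 0.4826, 1.1775)–(0.308625, 0.387, 1.1775)  len=0.4295
  (v4,v5,v2) [--+] → (-0.445975, 0.214775, 1.1775)–(-0.11015, 0.4826, 1.1775)  len=0.4295
  (v5,v6,v2) [--+] → (-0.445975, -0.214775, 1.1775)–(-0.445975, 0.214775, 1.1775)  len=0.4295
  (v6,v7,v2) [--+] → (-0.11015, -0.4826, 1.1775)–(-0.445975, -0.214775, 1.1775)  len=0.4295
  (v7,v8,v2) [--+] → (0.308625, -0.387, 1.1775)–(-0.11015, -0.4826, 1.1775)  len=0.4295
  (v8,v1,v2) [--+] → (0.495, 0, 1.1775)–(0.308625, -0.387, 1.1775)  len=0.4295

Chained into 1 loop(s):
  loop 1: 7 segments, perimeter = 3.0068
Total perimeter = 3.007

loops=1 perimeter=3.007


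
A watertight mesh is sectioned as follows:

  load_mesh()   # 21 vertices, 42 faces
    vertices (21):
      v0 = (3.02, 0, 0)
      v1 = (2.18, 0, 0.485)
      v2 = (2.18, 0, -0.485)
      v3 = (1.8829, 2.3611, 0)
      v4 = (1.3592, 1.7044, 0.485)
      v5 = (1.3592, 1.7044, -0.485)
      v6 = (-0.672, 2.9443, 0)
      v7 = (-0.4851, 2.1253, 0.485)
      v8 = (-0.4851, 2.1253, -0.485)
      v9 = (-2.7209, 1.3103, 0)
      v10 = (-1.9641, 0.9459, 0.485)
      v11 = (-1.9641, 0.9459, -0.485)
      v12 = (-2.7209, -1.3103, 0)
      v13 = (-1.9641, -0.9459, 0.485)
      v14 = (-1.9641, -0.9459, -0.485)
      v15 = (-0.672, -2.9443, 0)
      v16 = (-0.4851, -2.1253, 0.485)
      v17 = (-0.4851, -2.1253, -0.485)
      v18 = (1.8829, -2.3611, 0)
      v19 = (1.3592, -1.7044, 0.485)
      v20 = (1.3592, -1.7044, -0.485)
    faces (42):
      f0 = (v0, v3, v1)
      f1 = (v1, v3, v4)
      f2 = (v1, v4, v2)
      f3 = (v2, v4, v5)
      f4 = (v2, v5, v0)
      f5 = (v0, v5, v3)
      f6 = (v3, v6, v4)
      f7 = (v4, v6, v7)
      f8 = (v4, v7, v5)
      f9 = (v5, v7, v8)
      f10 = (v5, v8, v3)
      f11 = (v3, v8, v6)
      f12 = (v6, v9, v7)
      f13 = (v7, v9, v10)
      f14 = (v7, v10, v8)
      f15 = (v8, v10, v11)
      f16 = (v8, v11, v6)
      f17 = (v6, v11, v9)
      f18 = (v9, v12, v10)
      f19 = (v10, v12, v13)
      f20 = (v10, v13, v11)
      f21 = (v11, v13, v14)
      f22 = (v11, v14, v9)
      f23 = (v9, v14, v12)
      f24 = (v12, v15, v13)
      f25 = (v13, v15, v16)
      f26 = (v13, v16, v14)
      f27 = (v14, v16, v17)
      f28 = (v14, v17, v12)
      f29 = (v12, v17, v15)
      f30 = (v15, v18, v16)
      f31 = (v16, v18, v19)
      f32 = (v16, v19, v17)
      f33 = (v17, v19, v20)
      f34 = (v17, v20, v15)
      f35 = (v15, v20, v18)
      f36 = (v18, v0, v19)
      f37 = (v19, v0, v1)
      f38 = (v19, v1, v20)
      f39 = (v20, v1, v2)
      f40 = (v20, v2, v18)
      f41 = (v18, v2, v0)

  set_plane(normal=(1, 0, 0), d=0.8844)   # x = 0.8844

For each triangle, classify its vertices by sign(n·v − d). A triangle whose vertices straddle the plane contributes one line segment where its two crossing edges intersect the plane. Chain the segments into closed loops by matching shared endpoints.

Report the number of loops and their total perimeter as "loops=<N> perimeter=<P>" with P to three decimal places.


Straddling triangles (12 of 42):
  (v3,v6,v4) [+-+] → (0.8844, 2.58902, 0)–(0.8844, 1.99423, 0.37163)  len=0.7013
  (v4,v6,v7) [+--] → (0.8844, 1.99423, 0.37163)–(0.8844, 1.81276, 0.485)  len=0.2140
  (v4,v7,v5) [+-+] → (0.8844, 1.81276, 0.485)–(0.8844, 1.81276, -0.235281)  len=0.7203
  (v5,v7,v8) [+--] → (0.8844, 1.81276, -0.235281)–(0.8844, 1.81276, -0.485)  len=0.2497
  (v5,v8,v3) [+-+] → (0.8844, 1.81276, -0.485)–(0.8844, 2.26167, -0.204507)  len=0.5293
  (v3,v8,v6) [+--] → (0.8844, 2.26167, -0.204507)–(0.8844, 2.58902, 0)  len=0.3860
  (v15,v18,v16) [-+-] → (0.8844, -2.58902, 0)–(0.8844, -2.26167, 0.204507)  len=0.3860
  (v16,v18,v19) [-++] → (0.8844, -2.26167, 0.204507)–(0.8844, -1.81276, 0.485)  len=0.5293
  (v16,v19,v17) [-+-] → (0.8844, -1.81276, 0.485)–(0.8844, -1.81276, 0.235281)  len=0.2497
  (v17,v19,v20) [-++] → (0.8844, -1.81276, 0.235281)–(0.8844, -1.81276, -0.485)  len=0.7203
  (v17,v20,v15) [-+-] → (0.8844, -1.81276, -0.485)–(0.8844, -1.99423, -0.37163)  len=0.2140
  (v15,v20,v18) [-++] → (0.8844, -1.99423, -0.37163)–(0.8844, -2.58902, 0)  len=0.7013

Chained into 2 loop(s):
  loop 1: 6 segments, perimeter = 2.8006
  loop 2: 6 segments, perimeter = 2.8006
Total perimeter = 5.601

loops=2 perimeter=5.601


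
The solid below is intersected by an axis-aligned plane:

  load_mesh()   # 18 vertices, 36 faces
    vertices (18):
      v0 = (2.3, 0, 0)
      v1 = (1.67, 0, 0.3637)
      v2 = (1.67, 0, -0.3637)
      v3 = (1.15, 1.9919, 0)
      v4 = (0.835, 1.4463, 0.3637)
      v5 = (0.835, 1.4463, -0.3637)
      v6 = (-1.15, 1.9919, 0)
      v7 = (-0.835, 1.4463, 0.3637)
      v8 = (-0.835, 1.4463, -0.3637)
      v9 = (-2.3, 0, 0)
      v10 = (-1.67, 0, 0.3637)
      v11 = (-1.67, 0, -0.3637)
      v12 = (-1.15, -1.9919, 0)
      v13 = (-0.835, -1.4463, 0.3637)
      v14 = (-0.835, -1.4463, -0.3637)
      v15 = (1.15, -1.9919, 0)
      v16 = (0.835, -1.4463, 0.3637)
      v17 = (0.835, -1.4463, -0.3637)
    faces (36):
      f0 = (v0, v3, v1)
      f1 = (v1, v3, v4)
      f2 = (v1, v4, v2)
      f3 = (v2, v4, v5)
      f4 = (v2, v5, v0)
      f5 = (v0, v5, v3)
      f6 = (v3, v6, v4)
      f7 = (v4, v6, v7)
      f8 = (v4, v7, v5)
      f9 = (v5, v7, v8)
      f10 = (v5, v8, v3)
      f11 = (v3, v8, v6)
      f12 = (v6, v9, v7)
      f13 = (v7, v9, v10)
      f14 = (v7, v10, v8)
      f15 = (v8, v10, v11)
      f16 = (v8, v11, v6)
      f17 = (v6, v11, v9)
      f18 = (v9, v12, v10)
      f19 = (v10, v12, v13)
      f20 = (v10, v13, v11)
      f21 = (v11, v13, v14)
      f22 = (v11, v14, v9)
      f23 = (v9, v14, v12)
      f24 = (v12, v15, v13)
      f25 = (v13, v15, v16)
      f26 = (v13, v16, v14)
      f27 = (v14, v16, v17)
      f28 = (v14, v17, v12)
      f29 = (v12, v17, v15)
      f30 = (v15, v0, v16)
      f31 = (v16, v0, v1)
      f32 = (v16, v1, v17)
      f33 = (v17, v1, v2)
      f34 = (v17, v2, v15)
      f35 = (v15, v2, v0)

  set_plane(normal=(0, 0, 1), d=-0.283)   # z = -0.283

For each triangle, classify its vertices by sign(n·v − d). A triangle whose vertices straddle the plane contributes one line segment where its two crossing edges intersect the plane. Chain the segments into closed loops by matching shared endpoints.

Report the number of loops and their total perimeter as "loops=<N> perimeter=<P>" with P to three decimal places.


Straddling triangles (24 of 36):
  (v1,v4,v2) [++-] → (1.57736, 0.160457, -0.283)–(1.67, 0, -0.283)  len=0.1853
  (v2,v4,v5) [-+-] → (1.57736, 0.160457, -0.283)–(0.835, 1.4463, -0.283)  len=1.4848
  (v2,v5,v0) [--+] → (1.16006, 1.12539, -0.283)–(1.80979, 0, -0.283)  len=1.2995
  (v0,v5,v3) [+-+] → (1.16006, 1.12539, -0.283)–(0.904894, 1.56736, -0.283)  len=0.5103
  (v4,v7,v5) [++-] → (0.649725, 1.4463, -0.283)–(0.835, 1.4463, -0.283)  len=0.1853
  (v5,v7,v8) [-+-] → (0.649725, 1.4463, -0.283)–(-0.835, 1.4463, -0.283)  len=1.4847
  (v5,v8,v3) [--+] → (-0.394556, 1.56736, -0.283)–(0.904894, 1.56736, -0.283)  len=1.2995
  (v3,v8,v6) [+-+] → (-0.394556, 1.56736, -0.283)–(-0.904894, 1.56736, -0.283)  len=0.5103
  (v7,v10,v8) [++-] → (-0.927637, 1.28584, -0.283)–(-0.835, 1.4463, -0.283)  len=0.1853
  (v8,v10,v11) [-+-] → (-0.927637, 1.28584, -0.283)–(-1.67, 0, -0.283)  len=1.4848
  (v8,v11,v6) [--+] → (-1.55462, 0.441975, -0.283)–(-0.904894, 1.56736, -0.283)  len=1.2995
  (v6,v11,v9) [+-+] → (-1.55462, 0.441975, -0.283)–(-1.80979, 0, -0.283)  len=0.5103
  (v10,v13,v11) [++-] → (-1.57736, -0.160457, -0.283)–(-1.67, 0, -0.283)  len=0.1853
  (v11,v13,v14) [-+-] → (-1.57736, -0.160457, -0.283)–(-0.835, -1.4463, -0.283)  len=1.4848
  (v11,v14,v9) [--+] → (-1.16006, -1.12539, -0.283)–(-1.80979, 0, -0.283)  len=1.2995
  (v9,v14,v12) [+-+] → (-1.16006, -1.12539, -0.283)–(-0.904894, -1.56736, -0.283)  len=0.5103
  (v13,v16,v14) [++-] → (-0.649725, -1.4463, -0.283)–(-0.835, -1.4463, -0.283)  len=0.1853
  (v14,v16,v17) [-+-] → (-0.649725, -1.4463, -0.283)–(0.835, -1.4463, -0.283)  len=1.4847
  (v14,v17,v12) [--+] → (0.394556, -1.56736, -0.283)–(-0.904894, -1.56736, -0.283)  len=1.2995
  (v12,v17,v15) [+-+] → (0.394556, -1.56736, -0.283)–(0.904894, -1.56736, -0.283)  len=0.5103
  (v16,v1,v17) [++-] → (0.927637, -1.28584, -0.283)–(0.835, -1.4463, -0.283)  len=0.1853
  (v17,v1,v2) [-+-] → (0.927637, -1.28584, -0.283)–(1.67, 0, -0.283)  len=1.4848
  (v17,v2,v15) [--+] → (1.55462, -0.441975, -0.283)–(0.904894, -1.56736, -0.283)  len=1.2995
  (v15,v2,v0) [+-+] → (1.55462, -0.441975, -0.283)–(1.80979, 0, -0.283)  len=0.5103

Chained into 2 loop(s):
  loop 1: 12 segments, perimeter = 10.0201
  loop 2: 12 segments, perimeter = 10.8589
Total perimeter = 20.879

loops=2 perimeter=20.879
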